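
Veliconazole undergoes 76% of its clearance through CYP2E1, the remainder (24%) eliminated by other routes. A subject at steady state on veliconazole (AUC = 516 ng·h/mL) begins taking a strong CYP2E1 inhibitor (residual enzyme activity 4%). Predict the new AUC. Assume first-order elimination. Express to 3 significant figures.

CYP2E1: 0.76 × 0.04 = 0.0304
Other: 0.24 (unchanged)
CL_new/CL_old = 0.0304 + 0.24 = 0.2704.
AUC ∝ 1/CL, so new value = 516 / 0.2704 = 1.91 × 10³ ng·h/mL.

1.91 × 10³ ng·h/mL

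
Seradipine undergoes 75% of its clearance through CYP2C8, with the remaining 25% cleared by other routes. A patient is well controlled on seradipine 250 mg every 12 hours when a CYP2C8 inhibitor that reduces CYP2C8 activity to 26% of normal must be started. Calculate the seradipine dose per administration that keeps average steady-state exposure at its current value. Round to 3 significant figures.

CYP2C8: 0.75 × 0.26 = 0.195
Other: 0.25 (unchanged)
CL_new/CL_old = 0.195 + 0.25 = 0.445.
Exposure is unchanged when dose changes in proportion to clearance. New dose = 250 mg × 0.445 = 111 mg.

111 mg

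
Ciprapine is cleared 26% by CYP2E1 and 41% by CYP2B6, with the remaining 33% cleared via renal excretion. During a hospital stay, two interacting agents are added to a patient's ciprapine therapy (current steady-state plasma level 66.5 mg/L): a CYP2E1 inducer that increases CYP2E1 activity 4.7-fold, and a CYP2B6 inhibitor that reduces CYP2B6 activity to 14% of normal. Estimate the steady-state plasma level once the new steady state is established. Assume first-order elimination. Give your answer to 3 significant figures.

41.3 mg/L

The CYP2E1 pathway (26% of clearance) rises to 4.7× activity: 0.26 × 4.7 = 1.222.
The CYP2B6 pathway (41% of clearance) drops to 0.14× activity: 0.41 × 0.14 = 0.0574.
The remaining 33% of clearance is unaffected.
New clearance relative to baseline: 1.222 + 0.0574 + 0.33 = 1.6094.
Steady-state plasma level ∝ 1/CL: new value = 66.5 / 1.6094 = 41.3 mg/L.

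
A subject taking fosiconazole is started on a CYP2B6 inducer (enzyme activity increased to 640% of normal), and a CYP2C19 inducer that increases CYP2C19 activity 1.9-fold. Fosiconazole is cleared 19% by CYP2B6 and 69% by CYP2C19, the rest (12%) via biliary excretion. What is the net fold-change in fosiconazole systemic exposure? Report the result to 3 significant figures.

0.378

The CYP2B6 pathway (19% of clearance) is boosted to 6.4× activity: 0.19 × 6.4 = 1.216.
The CYP2C19 pathway (69% of clearance) is boosted to 1.9× activity: 0.69 × 1.9 = 1.311.
The remaining 12% of clearance is unaffected.
New clearance relative to baseline: 1.216 + 1.311 + 0.12 = 2.647.
Systemic exposure ∝ 1/CL: fold-change = 1 / 2.647 = 0.378.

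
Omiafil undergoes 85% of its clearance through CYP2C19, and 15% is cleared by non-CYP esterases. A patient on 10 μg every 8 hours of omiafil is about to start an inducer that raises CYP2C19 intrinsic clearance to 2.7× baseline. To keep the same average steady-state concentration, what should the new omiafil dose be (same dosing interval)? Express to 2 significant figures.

24 μg

The CYP2C19 pathway (85% of clearance) is boosted to 2.7× activity: 0.85 × 2.7 = 2.295.
The remaining 15% of clearance is unaffected.
New clearance relative to baseline: 2.295 + 0.15 = 2.445.
Exposure is unchanged when dose changes in proportion to clearance. New dose = 10 μg × 2.445 = 24 μg.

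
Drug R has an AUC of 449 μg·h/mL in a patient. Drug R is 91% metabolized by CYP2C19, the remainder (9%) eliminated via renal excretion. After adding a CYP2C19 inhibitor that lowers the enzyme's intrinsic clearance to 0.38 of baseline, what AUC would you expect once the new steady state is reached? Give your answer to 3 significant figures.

The CYP2C19 pathway (91% of clearance) falls to 0.38× activity: 0.91 × 0.38 = 0.3458.
The remaining 9% of clearance is unaffected.
New clearance relative to baseline: 0.3458 + 0.09 = 0.4358.
New AUC = baseline ÷ relative clearance = 449 / 0.4358 = 1.03 × 10³ μg·h/mL.

1.03 × 10³ μg·h/mL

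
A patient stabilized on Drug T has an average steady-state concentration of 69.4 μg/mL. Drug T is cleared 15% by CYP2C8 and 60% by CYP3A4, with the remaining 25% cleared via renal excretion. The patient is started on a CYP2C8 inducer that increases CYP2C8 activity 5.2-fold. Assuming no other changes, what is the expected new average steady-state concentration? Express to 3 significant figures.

CYP2C8: 0.15 × 5.2 = 0.78
CYP3A4: 0.6 (unchanged)
Other: 0.25 (unchanged)
New clearance relative to baseline: 0.78 + 0.6 + 0.25 = 1.63.
Average steady-state concentration ∝ 1/CL, so new value = 69.4 / 1.63 = 42.6 μg/mL.

42.6 μg/mL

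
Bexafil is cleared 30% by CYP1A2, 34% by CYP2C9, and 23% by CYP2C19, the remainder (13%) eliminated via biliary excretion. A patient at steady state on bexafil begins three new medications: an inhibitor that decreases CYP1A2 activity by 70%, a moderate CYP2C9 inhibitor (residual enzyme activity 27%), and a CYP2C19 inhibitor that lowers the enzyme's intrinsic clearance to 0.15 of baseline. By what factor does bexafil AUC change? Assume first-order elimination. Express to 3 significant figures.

The CYP1A2 pathway (30% of clearance) drops to 0.3× activity: 0.3 × 0.3 = 0.09.
The CYP2C9 pathway (34% of clearance) is reduced to 0.27× activity: 0.34 × 0.27 = 0.0918.
The CYP2C19 pathway (23% of clearance) falls to 0.15× activity: 0.23 × 0.15 = 0.0345.
The remaining 13% of clearance is unaffected.
New clearance relative to baseline: 0.09 + 0.0918 + 0.0345 + 0.13 = 0.3463.
Net AUC ratio = 1 / 0.3463 = 2.89.

2.89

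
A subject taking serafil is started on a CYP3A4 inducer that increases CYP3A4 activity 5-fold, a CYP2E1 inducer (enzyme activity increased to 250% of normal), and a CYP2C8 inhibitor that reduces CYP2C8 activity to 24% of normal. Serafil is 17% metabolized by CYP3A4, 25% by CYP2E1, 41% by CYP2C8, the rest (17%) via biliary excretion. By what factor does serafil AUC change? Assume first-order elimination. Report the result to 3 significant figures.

0.574

The CYP3A4 pathway (17% of clearance) is boosted to 5× activity: 0.17 × 5 = 0.85.
The CYP2E1 pathway (25% of clearance) increases to 2.5× activity: 0.25 × 2.5 = 0.625.
The CYP2C8 pathway (41% of clearance) drops to 0.24× activity: 0.41 × 0.24 = 0.0984.
Non-CYP routes (17%) are unchanged.
CL_new/CL_old = 0.85 + 0.625 + 0.0984 + 0.17 = 1.7434.
Because AUC varies inversely with clearance, the combined effect is 1 / 1.7434 = 0.574.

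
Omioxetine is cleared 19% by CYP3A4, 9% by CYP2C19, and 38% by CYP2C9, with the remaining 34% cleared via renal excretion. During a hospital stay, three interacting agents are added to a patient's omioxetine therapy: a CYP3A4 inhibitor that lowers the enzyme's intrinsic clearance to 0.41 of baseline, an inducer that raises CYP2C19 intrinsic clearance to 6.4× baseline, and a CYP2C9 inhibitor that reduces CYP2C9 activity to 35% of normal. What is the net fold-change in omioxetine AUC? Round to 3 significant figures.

The CYP3A4 pathway (19% of clearance) is reduced to 0.41× activity: 0.19 × 0.41 = 0.0779.
The CYP2C19 pathway (9% of clearance) increases to 6.4× activity: 0.09 × 6.4 = 0.576.
The CYP2C9 pathway (38% of clearance) drops to 0.35× activity: 0.38 × 0.35 = 0.133.
Non-CYP routes (34%) are unchanged.
Relative clearance = 0.0779 + 0.576 + 0.133 + 0.34 = 1.1269.
AUC ∝ 1/CL: fold-change = 1 / 1.1269 = 0.887.

0.887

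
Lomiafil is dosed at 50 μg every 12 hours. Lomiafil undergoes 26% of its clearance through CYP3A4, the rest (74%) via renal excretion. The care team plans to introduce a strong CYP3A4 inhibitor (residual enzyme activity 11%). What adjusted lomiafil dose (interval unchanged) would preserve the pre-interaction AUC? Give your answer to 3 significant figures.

The CYP3A4 pathway (26% of clearance) is reduced to 0.11× activity: 0.26 × 0.11 = 0.0286.
Non-CYP routes (74%) are unchanged.
CL_new/CL_old = 0.0286 + 0.74 = 0.7686.
To maintain the same steady-state level, dose must scale with clearance: new dose = 50 × 0.7686 = 38.4 μg.

38.4 μg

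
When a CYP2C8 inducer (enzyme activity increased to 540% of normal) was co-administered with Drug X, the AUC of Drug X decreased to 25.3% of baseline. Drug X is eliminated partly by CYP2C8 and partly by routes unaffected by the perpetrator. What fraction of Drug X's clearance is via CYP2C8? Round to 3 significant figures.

Let fm be the CYP2C8 fraction. New clearance relative to baseline = fm × 5.4 + (1 − fm).
AUC ratio = 1 / (new CL fraction), so new CL fraction = 1 / 0.253 = 3.953.
fm × 5.4 + 1 − fm = 3.953  ⇒  fm × (5.4 − 1) = 2.953  ⇒  fm = 0.671.

0.671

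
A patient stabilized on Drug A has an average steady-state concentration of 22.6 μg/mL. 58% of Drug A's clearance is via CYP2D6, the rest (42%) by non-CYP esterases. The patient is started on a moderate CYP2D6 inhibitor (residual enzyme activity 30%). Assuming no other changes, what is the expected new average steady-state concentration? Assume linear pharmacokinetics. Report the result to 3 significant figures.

38.0 μg/mL

The CYP2D6 pathway (58% of clearance) is reduced to 0.3× activity: 0.58 × 0.3 = 0.174.
Non-CYP routes (42%) are unchanged.
Relative clearance = 0.174 + 0.42 = 0.594.
New average steady-state concentration = baseline ÷ relative clearance = 22.6 / 0.594 = 38.0 μg/mL.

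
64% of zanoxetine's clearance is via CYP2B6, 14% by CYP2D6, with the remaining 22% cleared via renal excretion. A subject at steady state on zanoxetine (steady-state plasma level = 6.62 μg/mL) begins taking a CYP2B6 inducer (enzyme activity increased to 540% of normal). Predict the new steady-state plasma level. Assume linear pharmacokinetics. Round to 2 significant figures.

1.7 μg/mL

CYP2B6: 0.64 × 5.4 = 3.456
CYP2D6: 0.14 (unchanged)
Other: 0.22 (unchanged)
New clearance relative to baseline: 3.456 + 0.14 + 0.22 = 3.816.
New steady-state plasma level = baseline ÷ relative clearance = 6.62 / 3.816 = 1.7 μg/mL.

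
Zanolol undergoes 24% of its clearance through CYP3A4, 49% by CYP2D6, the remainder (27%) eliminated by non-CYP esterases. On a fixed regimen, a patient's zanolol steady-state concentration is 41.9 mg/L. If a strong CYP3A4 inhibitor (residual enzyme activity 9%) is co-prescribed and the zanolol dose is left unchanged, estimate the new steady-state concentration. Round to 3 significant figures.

53.6 mg/L

CYP3A4: 0.24 × 0.09 = 0.0216
CYP2D6: 0.49 (unchanged)
Other: 0.27 (unchanged)
New clearance relative to baseline: 0.0216 + 0.49 + 0.27 = 0.7816.
Steady-state concentration ∝ 1/CL, so new value = 41.9 / 0.7816 = 53.6 mg/L.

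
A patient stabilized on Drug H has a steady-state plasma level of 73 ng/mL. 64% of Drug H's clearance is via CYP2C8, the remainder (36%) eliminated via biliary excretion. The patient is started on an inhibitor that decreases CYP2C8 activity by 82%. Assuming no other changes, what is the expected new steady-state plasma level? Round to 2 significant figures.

1.5 × 10² ng/mL

CYP2C8: 0.64 × 0.18 = 0.1152
Other: 0.36 (unchanged)
New clearance relative to baseline: 0.1152 + 0.36 = 0.4752.
Steady-state plasma level ∝ 1/CL, so new value = 73 / 0.4752 = 1.5 × 10² ng/mL.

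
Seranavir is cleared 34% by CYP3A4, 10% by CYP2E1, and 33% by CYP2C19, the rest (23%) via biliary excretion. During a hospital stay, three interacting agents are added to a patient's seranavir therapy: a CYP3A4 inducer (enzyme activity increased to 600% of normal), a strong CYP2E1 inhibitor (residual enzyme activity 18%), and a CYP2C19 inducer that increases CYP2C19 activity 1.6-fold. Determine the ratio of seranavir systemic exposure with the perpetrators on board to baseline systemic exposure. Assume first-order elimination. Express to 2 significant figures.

The CYP3A4 pathway (34% of clearance) rises to 6× activity: 0.34 × 6 = 2.04.
The CYP2E1 pathway (10% of clearance) falls to 0.18× activity: 0.1 × 0.18 = 0.018.
The CYP2C19 pathway (33% of clearance) rises to 1.6× activity: 0.33 × 1.6 = 0.528.
Non-CYP routes (23%) are unchanged.
Relative clearance = 2.04 + 0.018 + 0.528 + 0.23 = 2.816.
Because systemic exposure varies inversely with clearance, the combined effect is 1 / 2.816 = 0.36.

0.36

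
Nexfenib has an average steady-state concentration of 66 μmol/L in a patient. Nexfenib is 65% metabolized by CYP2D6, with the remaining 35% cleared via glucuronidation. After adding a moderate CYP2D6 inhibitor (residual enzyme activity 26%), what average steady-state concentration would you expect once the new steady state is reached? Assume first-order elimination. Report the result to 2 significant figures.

1.3 × 10² μmol/L

The CYP2D6 pathway (65% of clearance) drops to 0.26× activity: 0.65 × 0.26 = 0.169.
The remaining 35% of clearance is unaffected.
Relative clearance = 0.169 + 0.35 = 0.519.
New average steady-state concentration = baseline ÷ relative clearance = 66 / 0.519 = 1.3 × 10² μmol/L.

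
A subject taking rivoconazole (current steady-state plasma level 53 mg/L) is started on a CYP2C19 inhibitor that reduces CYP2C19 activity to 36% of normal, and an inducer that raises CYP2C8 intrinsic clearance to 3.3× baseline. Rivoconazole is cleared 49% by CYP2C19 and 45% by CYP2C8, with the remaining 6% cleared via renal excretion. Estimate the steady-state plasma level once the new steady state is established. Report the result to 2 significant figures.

CYP2C19: 0.49 × 0.36 = 0.1764
CYP2C8: 0.45 × 3.3 = 1.485
Other: 0.06 (unchanged)
New clearance relative to baseline: 0.1764 + 1.485 + 0.06 = 1.7214.
New steady-state plasma level = 53 / 1.7214 = 31 mg/L (concentration scales inversely with clearance).

31 mg/L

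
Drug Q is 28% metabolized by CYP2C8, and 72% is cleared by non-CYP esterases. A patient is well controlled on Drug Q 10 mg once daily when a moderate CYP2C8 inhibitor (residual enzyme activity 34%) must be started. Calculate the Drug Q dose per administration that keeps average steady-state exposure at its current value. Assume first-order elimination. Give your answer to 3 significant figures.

CYP2C8: 0.28 × 0.34 = 0.0952
Other: 0.72 (unchanged)
New clearance relative to baseline: 0.0952 + 0.72 = 0.8152.
To maintain the same steady-state level, dose must scale with clearance: new dose = 10 × 0.8152 = 8.15 mg.

8.15 mg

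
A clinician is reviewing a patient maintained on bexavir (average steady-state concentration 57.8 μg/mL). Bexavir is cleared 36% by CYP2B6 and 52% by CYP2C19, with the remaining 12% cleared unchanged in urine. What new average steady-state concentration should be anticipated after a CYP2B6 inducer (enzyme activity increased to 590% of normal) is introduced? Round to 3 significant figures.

20.9 μg/mL

The CYP2B6 pathway (36% of clearance) rises to 5.9× activity: 0.36 × 5.9 = 2.124.
CYP2C19 (52%) and the residual 12% are unaffected.
New clearance relative to baseline: 2.124 + 0.52 + 0.12 = 2.764.
New average steady-state concentration = baseline ÷ relative clearance = 57.8 / 2.764 = 20.9 μg/mL.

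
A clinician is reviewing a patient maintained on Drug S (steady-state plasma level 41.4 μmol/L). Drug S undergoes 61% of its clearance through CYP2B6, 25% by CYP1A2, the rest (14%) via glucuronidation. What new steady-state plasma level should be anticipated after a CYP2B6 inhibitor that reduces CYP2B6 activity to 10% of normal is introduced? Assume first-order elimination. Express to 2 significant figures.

92 μmol/L

The CYP2B6 pathway (61% of clearance) is reduced to 0.1× activity: 0.61 × 0.1 = 0.061.
CYP1A2 (25%) and the residual 14% are unaffected.
CL_new/CL_old = 0.061 + 0.25 + 0.14 = 0.451.
New steady-state plasma level = baseline ÷ relative clearance = 41.4 / 0.451 = 92 μmol/L.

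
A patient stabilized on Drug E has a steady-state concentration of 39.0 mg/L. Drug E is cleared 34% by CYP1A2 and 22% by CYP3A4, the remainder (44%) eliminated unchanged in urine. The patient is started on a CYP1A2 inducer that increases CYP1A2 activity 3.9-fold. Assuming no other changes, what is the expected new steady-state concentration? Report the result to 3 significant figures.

19.6 mg/L

The CYP1A2 pathway (34% of clearance) increases to 3.9× activity: 0.34 × 3.9 = 1.326.
CYP3A4 (22%) and the residual 44% are unaffected.
Relative clearance = 1.326 + 0.22 + 0.44 = 1.986.
With dosing unchanged, steady-state concentration scales as 1/CL: 39.0 / 1.986 = 19.6 mg/L.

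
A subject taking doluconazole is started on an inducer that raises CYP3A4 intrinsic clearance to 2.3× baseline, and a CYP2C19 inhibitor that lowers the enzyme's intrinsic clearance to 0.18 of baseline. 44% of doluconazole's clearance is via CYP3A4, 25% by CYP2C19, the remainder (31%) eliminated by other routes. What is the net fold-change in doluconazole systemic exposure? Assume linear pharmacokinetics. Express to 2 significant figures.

The CYP3A4 pathway (44% of clearance) rises to 2.3× activity: 0.44 × 2.3 = 1.012.
The CYP2C19 pathway (25% of clearance) is reduced to 0.18× activity: 0.25 × 0.18 = 0.045.
The remaining 31% of clearance is unaffected.
Relative clearance = 1.012 + 0.045 + 0.31 = 1.367.
Net systemic exposure ratio = 1 / 1.367 = 0.73.

0.73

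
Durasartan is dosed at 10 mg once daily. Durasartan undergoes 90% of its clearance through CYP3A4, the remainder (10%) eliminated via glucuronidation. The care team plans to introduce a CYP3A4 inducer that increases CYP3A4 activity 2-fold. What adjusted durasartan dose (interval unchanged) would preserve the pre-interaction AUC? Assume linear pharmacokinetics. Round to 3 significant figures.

CYP3A4: 0.9 × 2 = 1.8
Other: 0.1 (unchanged)
CL_new/CL_old = 1.8 + 0.1 = 1.9.
To maintain the same steady-state level, dose must scale with clearance: new dose = 10 × 1.9 = 19.0 mg.

19.0 mg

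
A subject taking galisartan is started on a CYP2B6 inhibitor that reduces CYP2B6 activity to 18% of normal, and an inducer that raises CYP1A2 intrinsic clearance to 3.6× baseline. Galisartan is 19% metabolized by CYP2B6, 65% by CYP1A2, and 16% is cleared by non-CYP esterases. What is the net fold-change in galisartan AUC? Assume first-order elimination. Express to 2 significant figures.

0.39

The CYP2B6 pathway (19% of clearance) drops to 0.18× activity: 0.19 × 0.18 = 0.0342.
The CYP1A2 pathway (65% of clearance) increases to 3.6× activity: 0.65 × 3.6 = 2.34.
The remaining 16% of clearance is unaffected.
Relative clearance = 0.0342 + 2.34 + 0.16 = 2.5342.
AUC ∝ 1/CL: fold-change = 1 / 2.5342 = 0.39.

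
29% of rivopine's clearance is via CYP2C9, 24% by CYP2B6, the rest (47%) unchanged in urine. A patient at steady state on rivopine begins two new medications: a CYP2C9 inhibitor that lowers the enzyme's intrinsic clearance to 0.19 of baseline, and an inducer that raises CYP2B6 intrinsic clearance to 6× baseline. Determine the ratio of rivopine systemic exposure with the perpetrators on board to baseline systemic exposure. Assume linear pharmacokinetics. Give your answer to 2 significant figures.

0.51

The CYP2C9 pathway (29% of clearance) is reduced to 0.19× activity: 0.29 × 0.19 = 0.0551.
The CYP2B6 pathway (24% of clearance) increases to 6× activity: 0.24 × 6 = 1.44.
The remaining 47% of clearance is unaffected.
CL_new/CL_old = 0.0551 + 1.44 + 0.47 = 1.9651.
Because systemic exposure varies inversely with clearance, the combined effect is 1 / 1.9651 = 0.51.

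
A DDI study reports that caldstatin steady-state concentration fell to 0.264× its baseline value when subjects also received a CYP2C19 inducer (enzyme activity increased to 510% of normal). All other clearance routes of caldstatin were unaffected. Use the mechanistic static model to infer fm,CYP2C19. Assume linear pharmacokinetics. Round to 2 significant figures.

0.68

Let fm be the CYP2C19 fraction. New clearance relative to baseline = fm × 5.1 + (1 − fm).
Steady-state concentration ratio = 1 / (new CL fraction), so new CL fraction = 1 / 0.264 = 3.788.
fm × 5.1 + 1 − fm = 3.788  ⇒  fm × (5.1 − 1) = 2.788  ⇒  fm = 0.68.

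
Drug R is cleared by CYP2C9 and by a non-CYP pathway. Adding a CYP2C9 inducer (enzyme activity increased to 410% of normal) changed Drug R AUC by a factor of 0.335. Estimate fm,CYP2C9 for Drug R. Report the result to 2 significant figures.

0.64

Let fm be the CYP2C9 fraction. New clearance relative to baseline = fm × 4.1 + (1 − fm).
AUC ratio = 1 / (new CL fraction), so new CL fraction = 1 / 0.335 = 2.985.
fm × 4.1 + 1 − fm = 2.985  ⇒  fm × (4.1 − 1) = 1.985  ⇒  fm = 0.64.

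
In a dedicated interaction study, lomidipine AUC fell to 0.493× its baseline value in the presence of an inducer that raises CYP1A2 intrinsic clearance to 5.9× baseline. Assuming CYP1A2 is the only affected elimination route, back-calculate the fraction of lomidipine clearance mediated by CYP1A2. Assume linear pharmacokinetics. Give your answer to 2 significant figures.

0.21

Let x = fm,CYP1A2. Because AUC ∝ 1/CL, relative clearance rose to 1/0.493 = 2.028.
Setting x·5.9 + (1 − x) = 2.028 and solving: x = (2.028 − 1)/(5.9 − 1) = 0.21.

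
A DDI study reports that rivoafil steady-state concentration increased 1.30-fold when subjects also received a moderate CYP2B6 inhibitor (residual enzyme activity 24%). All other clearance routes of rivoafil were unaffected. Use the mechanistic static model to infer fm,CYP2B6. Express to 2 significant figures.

CL'/CL = 1 / 1.30 = 0.7692
0.24·fm + (1 − fm) = 0.7692
fm = (0.7692 − 1) / (0.24 − 1) = 0.30

0.30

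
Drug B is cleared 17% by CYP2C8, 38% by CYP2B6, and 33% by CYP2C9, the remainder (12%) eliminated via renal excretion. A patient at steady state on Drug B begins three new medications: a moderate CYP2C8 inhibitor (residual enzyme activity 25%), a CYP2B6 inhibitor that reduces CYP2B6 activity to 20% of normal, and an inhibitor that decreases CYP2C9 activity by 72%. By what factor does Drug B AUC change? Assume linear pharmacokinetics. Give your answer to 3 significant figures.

3.02

The CYP2C8 pathway (17% of clearance) falls to 0.25× activity: 0.17 × 0.25 = 0.0425.
The CYP2B6 pathway (38% of clearance) falls to 0.2× activity: 0.38 × 0.2 = 0.076.
The CYP2C9 pathway (33% of clearance) falls to 0.28× activity: 0.33 × 0.28 = 0.0924.
Non-CYP routes (12%) are unchanged.
Relative clearance = 0.0425 + 0.076 + 0.0924 + 0.12 = 0.3309.
Because AUC varies inversely with clearance, the combined effect is 1 / 0.3309 = 3.02.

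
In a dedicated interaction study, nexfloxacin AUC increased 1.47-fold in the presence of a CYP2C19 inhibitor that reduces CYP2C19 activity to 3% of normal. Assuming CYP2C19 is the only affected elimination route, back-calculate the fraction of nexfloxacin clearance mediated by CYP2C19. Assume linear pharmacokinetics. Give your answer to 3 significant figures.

0.330

CL'/CL = 1 / 1.47 = 0.6803
0.03·fm + (1 − fm) = 0.6803
fm = (0.6803 − 1) / (0.03 − 1) = 0.330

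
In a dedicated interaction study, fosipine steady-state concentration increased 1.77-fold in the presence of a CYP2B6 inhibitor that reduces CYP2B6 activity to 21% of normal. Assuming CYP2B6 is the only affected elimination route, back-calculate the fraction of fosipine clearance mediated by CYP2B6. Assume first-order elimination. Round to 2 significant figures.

Let fm be the CYP2B6 fraction. New clearance relative to baseline = fm × 0.21 + (1 − fm).
Steady-state concentration ratio = 1 / (new CL fraction), so new CL fraction = 1 / 1.77 = 0.565.
fm × 0.21 + 1 − fm = 0.565  ⇒  fm × (0.21 − 1) = −0.435  ⇒  fm = 0.55.

0.55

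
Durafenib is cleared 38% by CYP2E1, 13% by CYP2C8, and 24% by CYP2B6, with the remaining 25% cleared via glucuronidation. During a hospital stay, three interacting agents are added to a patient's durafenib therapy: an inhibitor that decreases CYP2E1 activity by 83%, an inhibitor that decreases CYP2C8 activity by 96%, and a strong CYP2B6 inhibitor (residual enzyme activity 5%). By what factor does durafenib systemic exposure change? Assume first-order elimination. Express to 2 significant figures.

3.0

The CYP2E1 pathway (38% of clearance) drops to 0.17× activity: 0.38 × 0.17 = 0.0646.
The CYP2C8 pathway (13% of clearance) drops to 0.04× activity: 0.13 × 0.04 = 0.0052.
The CYP2B6 pathway (24% of clearance) drops to 0.05× activity: 0.24 × 0.05 = 0.012.
Non-CYP routes (25%) are unchanged.
CL_new/CL_old = 0.0646 + 0.0052 + 0.012 + 0.25 = 0.3318.
Because systemic exposure varies inversely with clearance, the combined effect is 1 / 0.3318 = 3.0.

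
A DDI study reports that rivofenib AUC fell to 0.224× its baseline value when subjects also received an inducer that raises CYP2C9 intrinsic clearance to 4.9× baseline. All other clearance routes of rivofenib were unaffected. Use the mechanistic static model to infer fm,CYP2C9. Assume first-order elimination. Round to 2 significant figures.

CL'/CL = 1 / 0.224 = 4.464
4.9·fm + (1 − fm) = 4.464
fm = (4.464 − 1) / (4.9 − 1) = 0.89

0.89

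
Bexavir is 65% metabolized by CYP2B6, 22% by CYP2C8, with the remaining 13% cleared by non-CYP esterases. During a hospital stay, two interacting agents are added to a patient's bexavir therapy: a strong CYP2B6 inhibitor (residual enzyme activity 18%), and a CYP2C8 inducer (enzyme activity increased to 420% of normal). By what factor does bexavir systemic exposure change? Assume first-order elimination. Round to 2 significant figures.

0.85

The CYP2B6 pathway (65% of clearance) drops to 0.18× activity: 0.65 × 0.18 = 0.117.
The CYP2C8 pathway (22% of clearance) rises to 4.2× activity: 0.22 × 4.2 = 0.924.
The remaining 13% of clearance is unaffected.
CL_new/CL_old = 0.117 + 0.924 + 0.13 = 1.171.
Because systemic exposure varies inversely with clearance, the combined effect is 1 / 1.171 = 0.85.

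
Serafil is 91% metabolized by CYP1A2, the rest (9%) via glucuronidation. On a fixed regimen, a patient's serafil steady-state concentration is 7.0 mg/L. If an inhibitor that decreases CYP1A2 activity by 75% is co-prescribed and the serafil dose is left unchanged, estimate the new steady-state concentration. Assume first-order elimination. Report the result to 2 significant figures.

CYP1A2: 0.91 × 0.25 = 0.2275
Other: 0.09 (unchanged)
New clearance relative to baseline: 0.2275 + 0.09 = 0.3175.
With dosing unchanged, steady-state concentration scales as 1/CL: 7.0 / 0.3175 = 22 mg/L.

22 mg/L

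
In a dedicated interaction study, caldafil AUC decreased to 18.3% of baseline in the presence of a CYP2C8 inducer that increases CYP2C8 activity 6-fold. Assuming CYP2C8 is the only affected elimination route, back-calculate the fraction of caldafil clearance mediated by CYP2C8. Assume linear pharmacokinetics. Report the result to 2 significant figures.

CL'/CL = 1 / 0.183 = 5.464
6·fm + (1 − fm) = 5.464
fm = (5.464 − 1) / (6 − 1) = 0.89

0.89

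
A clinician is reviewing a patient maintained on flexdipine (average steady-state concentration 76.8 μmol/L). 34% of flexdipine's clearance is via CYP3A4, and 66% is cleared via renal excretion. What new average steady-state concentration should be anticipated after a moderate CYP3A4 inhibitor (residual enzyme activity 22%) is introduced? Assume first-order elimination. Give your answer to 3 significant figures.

The CYP3A4 pathway (34% of clearance) drops to 0.22× activity: 0.34 × 0.22 = 0.0748.
Non-CYP routes (66%) are unchanged.
CL_new/CL_old = 0.0748 + 0.66 = 0.7348.
New average steady-state concentration = baseline ÷ relative clearance = 76.8 / 0.7348 = 105 μmol/L.

105 μmol/L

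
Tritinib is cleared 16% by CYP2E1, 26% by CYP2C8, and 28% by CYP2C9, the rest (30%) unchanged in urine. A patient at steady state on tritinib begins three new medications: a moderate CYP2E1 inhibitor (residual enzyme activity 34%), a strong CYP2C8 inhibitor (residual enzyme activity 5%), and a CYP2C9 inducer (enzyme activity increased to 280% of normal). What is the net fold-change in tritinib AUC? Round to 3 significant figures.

The CYP2E1 pathway (16% of clearance) is reduced to 0.34× activity: 0.16 × 0.34 = 0.0544.
The CYP2C8 pathway (26% of clearance) drops to 0.05× activity: 0.26 × 0.05 = 0.013.
The CYP2C9 pathway (28% of clearance) increases to 2.8× activity: 0.28 × 2.8 = 0.784.
The remaining 30% of clearance is unaffected.
New clearance relative to baseline: 0.0544 + 0.013 + 0.784 + 0.3 = 1.1514.
AUC ∝ 1/CL: fold-change = 1 / 1.1514 = 0.869.

0.869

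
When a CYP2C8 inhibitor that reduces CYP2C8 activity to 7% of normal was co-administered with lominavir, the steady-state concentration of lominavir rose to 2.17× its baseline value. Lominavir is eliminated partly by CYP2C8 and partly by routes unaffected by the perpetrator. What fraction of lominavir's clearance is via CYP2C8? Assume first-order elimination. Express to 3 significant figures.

0.580

Let x = fm,CYP2C8. Because steady-state concentration ∝ 1/CL, relative clearance fell to 1/2.17 = 0.4608.
Setting x·0.07 + (1 − x) = 0.4608 and solving: x = (0.4608 − 1)/(0.07 − 1) = 0.580.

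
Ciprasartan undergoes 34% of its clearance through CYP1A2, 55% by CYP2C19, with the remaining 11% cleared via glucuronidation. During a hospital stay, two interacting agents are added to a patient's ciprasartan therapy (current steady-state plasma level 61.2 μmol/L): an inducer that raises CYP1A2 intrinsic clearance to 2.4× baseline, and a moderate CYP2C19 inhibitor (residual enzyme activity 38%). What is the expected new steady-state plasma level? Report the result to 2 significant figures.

54 μmol/L

The CYP1A2 pathway (34% of clearance) increases to 2.4× activity: 0.34 × 2.4 = 0.816.
The CYP2C19 pathway (55% of clearance) falls to 0.38× activity: 0.55 × 0.38 = 0.209.
Non-CYP routes (11%) are unchanged.
Relative clearance = 0.816 + 0.209 + 0.11 = 1.135.
New steady-state plasma level = 61.2 / 1.135 = 54 μmol/L (concentration scales inversely with clearance).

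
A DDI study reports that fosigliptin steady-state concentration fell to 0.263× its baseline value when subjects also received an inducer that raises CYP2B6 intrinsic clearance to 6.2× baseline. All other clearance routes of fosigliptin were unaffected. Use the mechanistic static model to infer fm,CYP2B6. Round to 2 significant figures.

CL'/CL = 1 / 0.263 = 3.802
6.2·fm + (1 − fm) = 3.802
fm = (3.802 − 1) / (6.2 − 1) = 0.54

0.54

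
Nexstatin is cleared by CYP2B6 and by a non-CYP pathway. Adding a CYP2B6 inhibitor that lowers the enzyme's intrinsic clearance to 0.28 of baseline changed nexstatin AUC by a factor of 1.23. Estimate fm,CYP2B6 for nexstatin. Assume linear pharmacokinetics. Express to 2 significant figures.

Let x = fm,CYP2B6. Because AUC ∝ 1/CL, relative clearance fell to 1/1.23 = 0.813.
Setting x·0.28 + (1 − x) = 0.813 and solving: x = (0.813 − 1)/(0.28 − 1) = 0.26.

0.26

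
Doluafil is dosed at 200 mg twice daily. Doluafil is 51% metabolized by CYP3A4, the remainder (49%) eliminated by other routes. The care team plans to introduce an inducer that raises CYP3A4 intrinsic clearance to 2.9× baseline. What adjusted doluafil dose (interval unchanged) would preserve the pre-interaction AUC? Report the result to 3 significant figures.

394 mg

CYP3A4: 0.51 × 2.9 = 1.479
Other: 0.49 (unchanged)
Relative clearance = 1.479 + 0.49 = 1.969.
Exposure is unchanged when dose changes in proportion to clearance. New dose = 200 mg × 1.969 = 394 mg.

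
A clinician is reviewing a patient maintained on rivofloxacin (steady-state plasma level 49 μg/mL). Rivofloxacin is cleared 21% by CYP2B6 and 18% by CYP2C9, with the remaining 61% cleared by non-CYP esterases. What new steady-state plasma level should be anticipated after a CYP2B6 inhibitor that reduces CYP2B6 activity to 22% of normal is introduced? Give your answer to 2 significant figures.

The CYP2B6 pathway (21% of clearance) drops to 0.22× activity: 0.21 × 0.22 = 0.0462.
CYP2C9 (18%) and the residual 61% are unaffected.
New clearance relative to baseline: 0.0462 + 0.18 + 0.61 = 0.8362.
New steady-state plasma level = baseline ÷ relative clearance = 49 / 0.8362 = 59 μg/mL.

59 μg/mL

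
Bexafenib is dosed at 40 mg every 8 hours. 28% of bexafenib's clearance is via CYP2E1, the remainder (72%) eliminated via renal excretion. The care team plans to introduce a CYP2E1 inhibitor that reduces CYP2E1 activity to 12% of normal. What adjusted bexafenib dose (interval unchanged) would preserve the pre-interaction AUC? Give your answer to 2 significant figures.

CYP2E1: 0.28 × 0.12 = 0.0336
Other: 0.72 (unchanged)
CL_new/CL_old = 0.0336 + 0.72 = 0.7536.
Css,avg = (dose rate)/CL, so holding Css fixed requires dose ∝ CL: 40 × 0.7536 = 30 mg.

30 mg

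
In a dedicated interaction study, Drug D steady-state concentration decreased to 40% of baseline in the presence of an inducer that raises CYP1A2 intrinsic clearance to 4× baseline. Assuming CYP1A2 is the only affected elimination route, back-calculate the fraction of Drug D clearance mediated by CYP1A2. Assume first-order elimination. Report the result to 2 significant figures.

0.50

Call the CYP1A2 fraction fm. After the interaction, CL_new/CL_old = fm × 4 + (1 − fm).
Steady-state concentration ratio = 1 / (new CL fraction), so new CL fraction = 1 / 0.400 = 2.5.
fm × 4 + 1 − fm = 2.5  ⇒  fm × (4 − 1) = 1.5  ⇒  fm = 0.50.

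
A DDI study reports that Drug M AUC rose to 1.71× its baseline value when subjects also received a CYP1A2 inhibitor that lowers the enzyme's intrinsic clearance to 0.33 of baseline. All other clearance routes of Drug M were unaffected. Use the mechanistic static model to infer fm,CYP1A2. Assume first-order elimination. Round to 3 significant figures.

0.620

Write x for the fraction cleared via CYP1A2. The observed AUC change means clearance fell to 1/1.71 = 0.5848 of baseline.
Setting x·0.33 + (1 − x) = 0.5848 and solving: x = (0.5848 − 1)/(0.33 − 1) = 0.620.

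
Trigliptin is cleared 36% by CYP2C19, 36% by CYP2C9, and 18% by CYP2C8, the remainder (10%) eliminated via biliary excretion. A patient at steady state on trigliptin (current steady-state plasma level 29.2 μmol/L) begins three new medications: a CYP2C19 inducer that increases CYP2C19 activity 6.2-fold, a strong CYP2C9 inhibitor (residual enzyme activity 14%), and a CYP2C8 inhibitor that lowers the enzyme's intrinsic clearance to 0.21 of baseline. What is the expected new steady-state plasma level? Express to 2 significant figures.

CYP2C19: 0.36 × 6.2 = 2.232
CYP2C9: 0.36 × 0.14 = 0.0504
CYP2C8: 0.18 × 0.21 = 0.0378
Other: 0.1 (unchanged)
Relative clearance = 2.232 + 0.0504 + 0.0378 + 0.1 = 2.4202.
Steady-state plasma level ∝ 1/CL: new value = 29.2 / 2.4202 = 12 μmol/L.

12 μmol/L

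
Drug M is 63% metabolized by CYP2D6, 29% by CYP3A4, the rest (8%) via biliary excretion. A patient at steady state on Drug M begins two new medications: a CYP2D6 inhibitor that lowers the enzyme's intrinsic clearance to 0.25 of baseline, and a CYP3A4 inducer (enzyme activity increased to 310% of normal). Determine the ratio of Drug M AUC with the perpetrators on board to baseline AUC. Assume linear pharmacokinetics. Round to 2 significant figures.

The CYP2D6 pathway (63% of clearance) drops to 0.25× activity: 0.63 × 0.25 = 0.1575.
The CYP3A4 pathway (29% of clearance) increases to 3.1× activity: 0.29 × 3.1 = 0.899.
The remaining 8% of clearance is unaffected.
New clearance relative to baseline: 0.1575 + 0.899 + 0.08 = 1.1365.
Because AUC varies inversely with clearance, the combined effect is 1 / 1.1365 = 0.88.

0.88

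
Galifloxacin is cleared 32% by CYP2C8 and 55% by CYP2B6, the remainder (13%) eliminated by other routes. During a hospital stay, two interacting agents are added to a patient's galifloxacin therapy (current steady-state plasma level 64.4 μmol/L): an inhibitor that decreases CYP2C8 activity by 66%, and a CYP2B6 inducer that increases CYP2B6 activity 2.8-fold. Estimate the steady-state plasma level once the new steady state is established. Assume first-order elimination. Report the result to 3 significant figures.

36.2 μmol/L

The CYP2C8 pathway (32% of clearance) drops to 0.34× activity: 0.32 × 0.34 = 0.1088.
The CYP2B6 pathway (55% of clearance) rises to 2.8× activity: 0.55 × 2.8 = 1.54.
Non-CYP routes (13%) are unchanged.
New clearance relative to baseline: 0.1088 + 1.54 + 0.13 = 1.7788.
Dividing the baseline by the relative clearance: 64.4 / 1.7788 = 36.2 μmol/L.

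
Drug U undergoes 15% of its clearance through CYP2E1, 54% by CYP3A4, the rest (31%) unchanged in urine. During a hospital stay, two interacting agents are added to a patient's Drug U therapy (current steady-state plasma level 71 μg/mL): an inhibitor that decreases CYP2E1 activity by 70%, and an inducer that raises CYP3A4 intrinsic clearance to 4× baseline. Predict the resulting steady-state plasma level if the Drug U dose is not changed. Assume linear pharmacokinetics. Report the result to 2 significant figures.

CYP2E1: 0.15 × 0.3 = 0.045
CYP3A4: 0.54 × 4 = 2.16
Other: 0.31 (unchanged)
CL_new/CL_old = 0.045 + 2.16 + 0.31 = 2.515.
Steady-state plasma level ∝ 1/CL: new value = 71 / 2.515 = 28 μg/mL.

28 μg/mL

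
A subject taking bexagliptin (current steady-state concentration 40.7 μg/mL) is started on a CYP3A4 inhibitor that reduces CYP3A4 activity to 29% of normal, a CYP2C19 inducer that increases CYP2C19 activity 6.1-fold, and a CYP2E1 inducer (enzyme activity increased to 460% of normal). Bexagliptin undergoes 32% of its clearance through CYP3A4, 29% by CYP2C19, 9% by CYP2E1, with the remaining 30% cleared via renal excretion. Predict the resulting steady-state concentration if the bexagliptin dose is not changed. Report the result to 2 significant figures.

16 μg/mL

The CYP3A4 pathway (32% of clearance) falls to 0.29× activity: 0.32 × 0.29 = 0.0928.
The CYP2C19 pathway (29% of clearance) rises to 6.1× activity: 0.29 × 6.1 = 1.769.
The CYP2E1 pathway (9% of clearance) is boosted to 4.6× activity: 0.09 × 4.6 = 0.414.
The remaining 30% of clearance is unaffected.
Relative clearance = 0.0928 + 1.769 + 0.414 + 0.3 = 2.5758.
Steady-state concentration ∝ 1/CL: new value = 40.7 / 2.5758 = 16 μg/mL.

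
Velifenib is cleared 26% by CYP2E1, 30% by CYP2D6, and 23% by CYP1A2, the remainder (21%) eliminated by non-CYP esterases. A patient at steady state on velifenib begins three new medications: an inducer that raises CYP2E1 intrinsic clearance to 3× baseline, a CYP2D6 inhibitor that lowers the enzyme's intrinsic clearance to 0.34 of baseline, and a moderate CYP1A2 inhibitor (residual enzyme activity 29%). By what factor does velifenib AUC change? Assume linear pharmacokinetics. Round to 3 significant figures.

The CYP2E1 pathway (26% of clearance) increases to 3× activity: 0.26 × 3 = 0.78.
The CYP2D6 pathway (30% of clearance) drops to 0.34× activity: 0.3 × 0.34 = 0.102.
The CYP1A2 pathway (23% of clearance) drops to 0.29× activity: 0.23 × 0.29 = 0.0667.
The remaining 21% of clearance is unaffected.
CL_new/CL_old = 0.78 + 0.102 + 0.0667 + 0.21 = 1.1587.
Net AUC ratio = 1 / 1.1587 = 0.863.

0.863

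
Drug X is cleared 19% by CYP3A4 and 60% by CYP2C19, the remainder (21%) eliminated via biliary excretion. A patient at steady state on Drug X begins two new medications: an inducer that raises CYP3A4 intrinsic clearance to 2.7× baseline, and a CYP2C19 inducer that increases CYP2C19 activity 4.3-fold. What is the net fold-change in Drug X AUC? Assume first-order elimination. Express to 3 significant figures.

0.303

The CYP3A4 pathway (19% of clearance) is boosted to 2.7× activity: 0.19 × 2.7 = 0.513.
The CYP2C19 pathway (60% of clearance) increases to 4.3× activity: 0.6 × 4.3 = 2.58.
The remaining 21% of clearance is unaffected.
New clearance relative to baseline: 0.513 + 2.58 + 0.21 = 3.303.
Net AUC ratio = 1 / 3.303 = 0.303.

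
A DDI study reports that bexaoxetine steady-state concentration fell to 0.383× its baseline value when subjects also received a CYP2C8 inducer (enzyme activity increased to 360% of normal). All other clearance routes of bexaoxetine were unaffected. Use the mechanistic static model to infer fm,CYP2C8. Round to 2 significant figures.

0.62

CL'/CL = 1 / 0.383 = 2.611
3.6·fm + (1 − fm) = 2.611
fm = (2.611 − 1) / (3.6 − 1) = 0.62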